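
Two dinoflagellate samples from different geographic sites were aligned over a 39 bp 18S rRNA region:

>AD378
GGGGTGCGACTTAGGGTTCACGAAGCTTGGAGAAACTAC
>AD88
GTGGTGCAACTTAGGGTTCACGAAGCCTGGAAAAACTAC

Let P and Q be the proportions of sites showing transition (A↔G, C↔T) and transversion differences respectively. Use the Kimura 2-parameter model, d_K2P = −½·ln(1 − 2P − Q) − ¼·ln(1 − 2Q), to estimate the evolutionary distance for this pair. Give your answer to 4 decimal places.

The sequences differ at positions 2 (G/T, transversion), 8 (G/A, transition), 27 (T/C, transition), 32 (G/A, transition).
Of the 4 differences, 3 transitions and 1 transversion over 39 sites: P = 3/39 = 0.076923, Q = 1/39 = 0.025641.
d = −0.5·ln(0.820513) − 0.25·ln(0.948718) = −0.5·(-0.197826) − 0.25·(-0.052644) = 0.1121.

0.1121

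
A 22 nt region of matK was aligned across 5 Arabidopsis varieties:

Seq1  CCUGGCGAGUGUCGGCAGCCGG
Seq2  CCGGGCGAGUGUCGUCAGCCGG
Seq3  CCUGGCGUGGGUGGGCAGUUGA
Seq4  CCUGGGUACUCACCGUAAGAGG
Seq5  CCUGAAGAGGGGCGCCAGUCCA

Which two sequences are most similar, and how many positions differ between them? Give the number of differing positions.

2

Pairwise Hamming distances:
  Seq1 vs Seq2: 2
  Seq1 vs Seq3: 6
  Seq1 vs Seq4: 10
  Seq1 vs Seq5: 8
  Seq2 vs Seq3: 8
  Seq2 vs Seq4: 12
  Seq2 vs Seq5: 9
  Seq3 vs Seq4: 14
  Seq3 vs Seq5: 8
  Seq4 vs Seq5: 15
The smallest is 2, between Seq1 and Seq2.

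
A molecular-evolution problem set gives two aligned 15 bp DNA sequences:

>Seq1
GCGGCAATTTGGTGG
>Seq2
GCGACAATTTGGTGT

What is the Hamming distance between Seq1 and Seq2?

The sequences differ at positions 4 (G/A), 15 (G/T).
That gives 2 mismatches out of 15 aligned sites, so the Hamming distance is 2.

2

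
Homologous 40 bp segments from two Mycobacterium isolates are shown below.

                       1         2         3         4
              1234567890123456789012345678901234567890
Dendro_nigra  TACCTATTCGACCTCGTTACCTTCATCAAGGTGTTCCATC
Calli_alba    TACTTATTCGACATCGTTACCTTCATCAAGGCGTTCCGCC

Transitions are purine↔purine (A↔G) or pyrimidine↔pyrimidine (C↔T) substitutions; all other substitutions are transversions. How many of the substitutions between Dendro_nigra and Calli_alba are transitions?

The sequences differ at positions 4 (C/T, transition), 13 (C/A, transversion), 32 (T/C, transition), 38 (A/G, transition), 39 (T/C, transition).
Of the 5 differences, 4 transitions and 1 transversion, so the answer is 4.

4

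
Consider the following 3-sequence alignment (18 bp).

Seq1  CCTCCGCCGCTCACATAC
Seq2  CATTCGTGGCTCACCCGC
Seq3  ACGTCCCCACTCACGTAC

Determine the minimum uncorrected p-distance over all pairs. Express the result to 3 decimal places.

Pairwise Hamming distances:
  Seq1 vs Seq2: 7
  Seq1 vs Seq3: 6
  Seq2 vs Seq3: 10
The smallest is 6 mismatches, between Seq1 and Seq3; p = 6/18 = 0.333.

0.333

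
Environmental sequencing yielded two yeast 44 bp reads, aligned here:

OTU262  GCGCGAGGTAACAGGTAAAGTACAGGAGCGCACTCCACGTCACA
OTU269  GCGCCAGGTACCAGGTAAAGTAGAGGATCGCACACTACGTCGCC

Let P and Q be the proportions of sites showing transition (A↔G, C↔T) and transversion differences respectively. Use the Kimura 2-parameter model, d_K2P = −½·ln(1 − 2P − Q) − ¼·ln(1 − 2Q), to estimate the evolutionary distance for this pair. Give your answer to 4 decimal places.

Mismatches occur at site 5 (G→C, transversion), site 11 (A→C, transversion), site 23 (C→G, transversion), site 28 (G→T, transversion), site 34 (T→A, transversion), site 36 (C→T, transition), site 42 (A→G, transition), site 44 (A→C, transversion).
Of the 8 differences, 2 transitions and 6 transversions over 44 sites: P = 2/44 = 0.045455, Q = 6/44 = 0.136364.
d = −0.5·ln(0.772726) − 0.25·ln(0.727272) = −0.5·(-0.257831) − 0.25·(-0.318455) = 0.2085.

0.2085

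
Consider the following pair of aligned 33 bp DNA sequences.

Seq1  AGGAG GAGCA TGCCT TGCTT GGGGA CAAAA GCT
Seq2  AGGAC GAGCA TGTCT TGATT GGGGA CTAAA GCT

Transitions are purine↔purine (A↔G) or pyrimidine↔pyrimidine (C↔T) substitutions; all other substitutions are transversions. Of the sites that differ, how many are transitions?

The sequences differ at positions 5 (G/C, transversion), 13 (C/T, transition), 18 (C/A, transversion), 27 (A/T, transversion).
Of the 4 differences, 1 transition and 3 transversions, so the answer is 1.

1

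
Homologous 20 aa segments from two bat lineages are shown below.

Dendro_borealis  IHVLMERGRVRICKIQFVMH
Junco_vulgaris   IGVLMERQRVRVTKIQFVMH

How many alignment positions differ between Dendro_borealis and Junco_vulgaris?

Differing sites — 2:H/G; 8:G/Q; 12:I/V; 13:C/T.
That gives 4 mismatches out of 20 aligned sites, so the Hamming distance is 4.

4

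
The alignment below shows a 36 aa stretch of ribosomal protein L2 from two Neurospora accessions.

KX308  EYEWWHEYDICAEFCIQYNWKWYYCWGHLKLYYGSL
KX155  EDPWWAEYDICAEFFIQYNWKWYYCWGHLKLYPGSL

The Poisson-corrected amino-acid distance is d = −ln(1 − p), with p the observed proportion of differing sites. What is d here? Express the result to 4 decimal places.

0.1495

Differing sites — 2:Y/D; 3:E/P; 6:H/A; 15:C/F; 33:Y/P.
p = 5/36 = 0.138889.
d = −ln(1 − 0.138889) = −ln(0.861111) = 0.1495.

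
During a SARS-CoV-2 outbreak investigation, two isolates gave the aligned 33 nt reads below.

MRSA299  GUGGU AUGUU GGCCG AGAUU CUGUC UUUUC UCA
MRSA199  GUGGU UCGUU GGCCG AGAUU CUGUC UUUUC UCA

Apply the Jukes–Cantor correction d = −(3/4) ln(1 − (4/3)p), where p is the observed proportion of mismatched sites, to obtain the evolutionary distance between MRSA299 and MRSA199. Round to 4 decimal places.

0.0632

Mismatches occur at site 6 (A/U), site 7 (U/C).
p = 2/33 = 0.060606.
d = −0.75 · ln(1 − (4/3)·0.060606) = −0.75 · ln(0.919192) = −0.75 · (-0.084260) = 0.0632.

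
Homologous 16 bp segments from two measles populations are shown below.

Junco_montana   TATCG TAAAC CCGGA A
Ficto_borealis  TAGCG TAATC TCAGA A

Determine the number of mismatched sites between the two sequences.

Mismatches occur at site 3 (T→G), site 9 (A→T), site 11 (C→T), site 13 (G→A).
That gives 4 mismatches out of 16 aligned sites, so the Hamming distance is 4.

4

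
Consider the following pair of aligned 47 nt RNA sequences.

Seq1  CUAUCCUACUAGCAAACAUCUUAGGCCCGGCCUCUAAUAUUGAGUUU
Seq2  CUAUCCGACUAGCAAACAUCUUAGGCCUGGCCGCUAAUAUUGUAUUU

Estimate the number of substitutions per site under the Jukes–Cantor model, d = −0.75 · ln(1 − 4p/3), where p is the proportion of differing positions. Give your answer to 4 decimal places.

Mismatches occur at site 7 (U/G), site 28 (C/U), site 33 (U/G), site 43 (A/U), site 44 (G/A).
p = 5/47 = 0.106383.
d = −0.75 · ln(1 − (4/3)·0.106383) = −0.75 · ln(0.858156) = −0.75 · (-0.152969) = 0.1147.

0.1147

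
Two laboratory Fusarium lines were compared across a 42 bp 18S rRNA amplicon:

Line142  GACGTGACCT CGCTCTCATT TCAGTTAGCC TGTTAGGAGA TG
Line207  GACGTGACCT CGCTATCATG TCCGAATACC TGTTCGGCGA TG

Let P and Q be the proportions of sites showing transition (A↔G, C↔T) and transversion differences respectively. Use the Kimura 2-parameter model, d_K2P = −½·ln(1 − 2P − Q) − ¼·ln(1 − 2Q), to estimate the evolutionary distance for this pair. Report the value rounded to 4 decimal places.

0.2559

Differing sites — 15:C/A (Tv); 20:T/G (Tv); 23:A/C (Tv); 25:T/A (Tv); 26:T/A (Tv); 27:A/T (Tv); 28:G/A (Ti); 35:A/C (Tv); 38:A/C (Tv).
Of the 9 differences, 1 transition and 8 transversions over 42 sites: P = 1/42 = 0.023810, Q = 8/42 = 0.190476.
d = −0.5·ln(0.761904) − 0.25·ln(0.619048) = −0.5·(-0.271935) − 0.25·(-0.479572) = 0.2559.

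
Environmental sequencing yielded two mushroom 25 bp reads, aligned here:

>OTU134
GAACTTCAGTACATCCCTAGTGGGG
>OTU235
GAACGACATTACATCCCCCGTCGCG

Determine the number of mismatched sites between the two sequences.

The sequences differ at positions 5 (T/G), 6 (T/A), 9 (G/T), 18 (T/C), 19 (A/C), 22 (G/C), 24 (G/C).
That gives 7 mismatches out of 25 aligned sites, so the Hamming distance is 7.

7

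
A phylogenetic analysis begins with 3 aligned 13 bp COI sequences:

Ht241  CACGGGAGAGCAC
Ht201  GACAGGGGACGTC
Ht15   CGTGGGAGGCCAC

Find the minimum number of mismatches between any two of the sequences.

4

Pairwise Hamming distances:
  Ht241 vs Ht201: 6
  Ht241 vs Ht15: 4
  Ht201 vs Ht15: 8
The smallest is 4, between Ht241 and Ht15.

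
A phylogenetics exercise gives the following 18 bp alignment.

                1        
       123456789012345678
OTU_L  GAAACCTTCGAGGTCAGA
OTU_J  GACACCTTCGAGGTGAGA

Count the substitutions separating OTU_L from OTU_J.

Differing sites — 3:A/C; 15:C/G.
That gives 2 mismatches out of 18 aligned sites, so the Hamming distance is 2.

2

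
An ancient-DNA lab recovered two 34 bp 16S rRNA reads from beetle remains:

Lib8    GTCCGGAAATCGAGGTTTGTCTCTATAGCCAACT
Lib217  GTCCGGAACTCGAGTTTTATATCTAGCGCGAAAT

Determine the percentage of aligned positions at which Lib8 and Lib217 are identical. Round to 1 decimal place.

76.5%

The sequences differ at positions 9 (A/C), 15 (G/T), 19 (G/A), 21 (C/A), 26 (T/G), 27 (A/C), 30 (C/G), 33 (C/A).
26 of the 34 sites match, so the percent identity is 26/34 × 100 = 76.5%.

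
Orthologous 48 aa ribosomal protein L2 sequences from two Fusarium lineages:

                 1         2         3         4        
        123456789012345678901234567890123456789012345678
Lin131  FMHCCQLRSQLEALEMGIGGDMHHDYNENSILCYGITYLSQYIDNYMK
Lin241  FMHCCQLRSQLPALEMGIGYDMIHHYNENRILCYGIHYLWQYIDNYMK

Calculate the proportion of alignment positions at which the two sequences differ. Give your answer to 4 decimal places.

The sequences differ at positions 12 (E/P), 20 (G/Y), 23 (H/I), 25 (D/H), 30 (S/R), 37 (T/H), 40 (S/W).
There are 7 differences over 48 sites, so p = 7/48 = 0.1458.

0.1458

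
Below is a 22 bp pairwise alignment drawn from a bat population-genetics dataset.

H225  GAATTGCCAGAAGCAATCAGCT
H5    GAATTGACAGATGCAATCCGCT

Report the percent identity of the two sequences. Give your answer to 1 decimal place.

Differing sites — 7:C/A; 12:A/T; 19:A/C.
19 of the 22 sites match, so the percent identity is 19/22 × 100 = 86.4%.

86.4%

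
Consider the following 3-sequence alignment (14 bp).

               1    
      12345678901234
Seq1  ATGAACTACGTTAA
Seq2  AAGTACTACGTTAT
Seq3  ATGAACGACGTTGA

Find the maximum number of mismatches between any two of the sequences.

5

Pairwise Hamming distances:
  Seq1 vs Seq2: 3
  Seq1 vs Seq3: 2
  Seq2 vs Seq3: 5
The largest is 5, between Seq2 and Seq3.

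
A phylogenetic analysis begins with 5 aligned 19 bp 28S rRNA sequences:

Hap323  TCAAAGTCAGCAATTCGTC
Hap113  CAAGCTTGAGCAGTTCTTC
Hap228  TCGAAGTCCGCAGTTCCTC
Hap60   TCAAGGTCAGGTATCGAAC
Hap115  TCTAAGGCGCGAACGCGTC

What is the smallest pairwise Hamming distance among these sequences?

Pairwise Hamming distances:
  Hap323 vs Hap113: 8
  Hap323 vs Hap228: 4
  Hap323 vs Hap60: 7
  Hap323 vs Hap115: 7
  Hap113 vs Hap228: 9
  Hap113 vs Hap60: 13
  Hap113 vs Hap115: 15
  Hap228 vs Hap60: 10
  Hap228 vs Hap115: 9
  Hap60 vs Hap115: 11
The smallest is 4, between Hap323 and Hap228.

4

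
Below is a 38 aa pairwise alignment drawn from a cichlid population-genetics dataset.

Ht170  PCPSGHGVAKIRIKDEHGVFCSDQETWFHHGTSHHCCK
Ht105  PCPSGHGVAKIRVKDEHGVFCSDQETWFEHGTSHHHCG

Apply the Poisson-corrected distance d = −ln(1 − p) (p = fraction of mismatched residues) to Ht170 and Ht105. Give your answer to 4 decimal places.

Mismatches occur at site 13 (I↔V), site 29 (H↔E), site 36 (C↔H), site 38 (K↔G).
p = 4/38 = 0.105263.
d = −ln(1 − 0.105263) = −ln(0.894737) = 0.1112.

0.1112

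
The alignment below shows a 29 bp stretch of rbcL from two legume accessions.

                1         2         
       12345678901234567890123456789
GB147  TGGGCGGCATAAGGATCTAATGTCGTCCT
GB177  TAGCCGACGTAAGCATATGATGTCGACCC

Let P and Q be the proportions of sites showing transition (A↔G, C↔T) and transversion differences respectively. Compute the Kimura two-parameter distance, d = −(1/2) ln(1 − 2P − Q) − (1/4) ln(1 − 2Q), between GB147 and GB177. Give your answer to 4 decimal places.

0.4103

Differing sites — 2:G/A (Ti); 4:G/C (Tv); 7:G/A (Ti); 9:A/G (Ti); 14:G/C (Tv); 17:C/A (Tv); 19:A/G (Ti); 26:T/A (Tv); 29:T/C (Ti).
Of the 9 differences, 5 transitions and 4 transversions over 29 sites: P = 5/29 = 0.172414, Q = 4/29 = 0.137931.
d = −0.5·ln(0.517241) − 0.25·ln(0.724138) = −0.5·(-0.659246) − 0.25·(-0.322773) = 0.4103.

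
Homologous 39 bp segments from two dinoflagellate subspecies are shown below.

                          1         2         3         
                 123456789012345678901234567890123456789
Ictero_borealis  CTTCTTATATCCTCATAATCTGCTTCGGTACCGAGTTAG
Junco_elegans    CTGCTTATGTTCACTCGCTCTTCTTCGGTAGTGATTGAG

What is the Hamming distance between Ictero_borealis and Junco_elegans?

13

The sequences differ at positions 3 (T/G), 9 (A/G), 11 (C/T), 13 (T/A), 15 (A/T), 16 (T/C), 17 (A/G), 18 (A/C), 22 (G/T), 31 (C/G), 32 (C/T), 35 (G/T), 37 (T/G).
That gives 13 mismatches out of 39 aligned sites, so the Hamming distance is 13.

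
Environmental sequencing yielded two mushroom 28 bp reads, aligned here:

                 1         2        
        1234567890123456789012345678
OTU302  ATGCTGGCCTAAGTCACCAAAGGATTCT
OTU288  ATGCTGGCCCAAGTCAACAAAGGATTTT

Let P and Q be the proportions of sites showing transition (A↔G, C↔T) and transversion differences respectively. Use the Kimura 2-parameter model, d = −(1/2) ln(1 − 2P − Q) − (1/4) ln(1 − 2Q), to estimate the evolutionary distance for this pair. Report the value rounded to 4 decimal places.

The sequences differ at positions 10 (T/C, transition), 17 (C/A, transversion), 27 (C/T, transition).
Of the 3 differences, 2 transitions and 1 transversion over 28 sites: P = 2/28 = 0.071429, Q = 1/28 = 0.035714.
d = −0.5·ln(0.821428) − 0.25·ln(0.928572) = −0.5·(-0.196711) − 0.25·(-0.074107) = 0.1169.

0.1169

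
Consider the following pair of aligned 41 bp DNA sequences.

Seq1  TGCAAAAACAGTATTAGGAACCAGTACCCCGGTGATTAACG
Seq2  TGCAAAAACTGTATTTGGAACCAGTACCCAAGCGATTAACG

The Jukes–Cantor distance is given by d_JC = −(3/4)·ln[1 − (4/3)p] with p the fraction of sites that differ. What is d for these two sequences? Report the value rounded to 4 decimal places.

0.1331

Differing sites — 10:A/T; 16:A/T; 30:C/A; 31:G/A; 33:T/C.
p = 5/41 = 0.121951.
d = −0.75 · ln(1 − (4/3)·0.121951) = −0.75 · ln(0.837399) = −0.75 · (-0.177455) = 0.1331.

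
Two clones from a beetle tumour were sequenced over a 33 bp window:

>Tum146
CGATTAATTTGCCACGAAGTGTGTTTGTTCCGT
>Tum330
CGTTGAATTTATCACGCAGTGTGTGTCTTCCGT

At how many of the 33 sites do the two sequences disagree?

Differing sites — 3:A/T; 5:T/G; 11:G/A; 12:C/T; 17:A/C; 25:T/G; 27:G/C.
That gives 7 mismatches out of 33 aligned sites, so the Hamming distance is 7.

7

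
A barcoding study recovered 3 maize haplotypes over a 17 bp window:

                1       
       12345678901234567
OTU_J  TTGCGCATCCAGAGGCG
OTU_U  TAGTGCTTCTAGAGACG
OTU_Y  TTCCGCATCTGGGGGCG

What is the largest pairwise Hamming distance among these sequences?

Pairwise Hamming distances:
  OTU_J vs OTU_U: 5
  OTU_J vs OTU_Y: 4
  OTU_U vs OTU_Y: 7
The largest is 7, between OTU_U and OTU_Y.

7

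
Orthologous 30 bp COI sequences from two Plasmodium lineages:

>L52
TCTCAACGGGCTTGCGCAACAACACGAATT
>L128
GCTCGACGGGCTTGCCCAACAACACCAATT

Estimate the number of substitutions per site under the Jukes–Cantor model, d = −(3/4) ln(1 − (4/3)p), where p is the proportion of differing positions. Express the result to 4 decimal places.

Differing sites — 1:T/G; 5:A/G; 16:G/C; 26:G/C.
p = 4/30 = 0.133333.
d = −0.75 · ln(1 − (4/3)·0.133333) = −0.75 · ln(0.822223) = −0.75 · (-0.195744) = 0.1468.

0.1468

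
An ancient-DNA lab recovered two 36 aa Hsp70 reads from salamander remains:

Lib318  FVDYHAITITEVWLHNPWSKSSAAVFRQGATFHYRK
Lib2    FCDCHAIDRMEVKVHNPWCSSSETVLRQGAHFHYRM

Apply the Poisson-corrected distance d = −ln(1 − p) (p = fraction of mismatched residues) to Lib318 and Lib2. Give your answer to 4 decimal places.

Mismatches occur at site 2 (V↔C), site 4 (Y↔C), site 8 (T↔D), site 9 (I↔R), site 10 (T↔M), site 13 (W↔K), site 14 (L↔V), site 19 (S↔C), site 20 (K↔S), site 23 (A↔E), site 24 (A↔T), site 26 (F↔L), site 31 (T↔H), site 36 (K↔M).
p = 14/36 = 0.388889.
d = −ln(1 − 0.388889) = −ln(0.611111) = 0.4925.

0.4925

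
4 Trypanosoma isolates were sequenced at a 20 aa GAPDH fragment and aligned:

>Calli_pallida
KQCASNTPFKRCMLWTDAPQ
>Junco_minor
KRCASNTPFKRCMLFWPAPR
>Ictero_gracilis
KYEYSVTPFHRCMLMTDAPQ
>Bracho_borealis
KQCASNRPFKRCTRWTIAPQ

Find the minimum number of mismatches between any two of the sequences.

Pairwise Hamming distances:
  Calli_pallida vs Junco_minor: 5
  Calli_pallida vs Ictero_gracilis: 6
  Calli_pallida vs Bracho_borealis: 4
  Junco_minor vs Ictero_gracilis: 9
  Junco_minor vs Bracho_borealis: 8
  Ictero_gracilis vs Bracho_borealis: 10
The smallest is 4, between Calli_pallida and Bracho_borealis.

4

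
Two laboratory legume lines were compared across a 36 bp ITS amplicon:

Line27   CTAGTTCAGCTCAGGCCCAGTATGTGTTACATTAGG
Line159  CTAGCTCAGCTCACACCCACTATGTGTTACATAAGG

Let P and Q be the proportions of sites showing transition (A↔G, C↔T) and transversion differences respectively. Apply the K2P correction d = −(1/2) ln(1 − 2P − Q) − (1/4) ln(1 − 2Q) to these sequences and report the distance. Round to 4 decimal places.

Differing sites — 5:T/C (Ti); 14:G/C (Tv); 15:G/A (Ti); 20:G/C (Tv); 33:T/A (Tv).
Of the 5 differences, 2 transitions and 3 transversions over 36 sites: P = 2/36 = 0.055556, Q = 3/36 = 0.083333.
d = −0.5·ln(0.805555) − 0.25·ln(0.833334) = −0.5·(-0.216224) − 0.25·(-0.182321) = 0.1537.

0.1537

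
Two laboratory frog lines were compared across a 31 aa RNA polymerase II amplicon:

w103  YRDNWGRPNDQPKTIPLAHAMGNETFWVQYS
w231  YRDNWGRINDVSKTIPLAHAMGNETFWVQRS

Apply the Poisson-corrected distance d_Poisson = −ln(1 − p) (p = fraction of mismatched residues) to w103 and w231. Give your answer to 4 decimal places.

0.1382

The sequences differ at positions 8 (P/I), 11 (Q/V), 12 (P/S), 30 (Y/R).
p = 4/31 = 0.129032.
d = −ln(1 − 0.129032) = −ln(0.870968) = 0.1382.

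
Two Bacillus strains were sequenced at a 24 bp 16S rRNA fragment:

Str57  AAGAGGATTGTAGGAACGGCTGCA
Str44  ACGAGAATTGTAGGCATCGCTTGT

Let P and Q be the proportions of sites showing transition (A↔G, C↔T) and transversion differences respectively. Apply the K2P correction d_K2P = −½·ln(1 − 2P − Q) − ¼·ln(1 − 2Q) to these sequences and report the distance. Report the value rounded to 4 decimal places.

Differing sites — 2:A/C (Tv); 6:G/A (Ti); 15:A/C (Tv); 17:C/T (Ti); 18:G/C (Tv); 22:G/T (Tv); 23:C/G (Tv); 24:A/T (Tv).
Of the 8 differences, 2 transitions and 6 transversions over 24 sites: P = 2/24 = 0.083333, Q = 6/24 = 0.250000.
d = −0.5·ln(0.583334) − 0.25·ln(0.500000) = −0.5·(-0.538995) − 0.25·(-0.693147) = 0.4428.

0.4428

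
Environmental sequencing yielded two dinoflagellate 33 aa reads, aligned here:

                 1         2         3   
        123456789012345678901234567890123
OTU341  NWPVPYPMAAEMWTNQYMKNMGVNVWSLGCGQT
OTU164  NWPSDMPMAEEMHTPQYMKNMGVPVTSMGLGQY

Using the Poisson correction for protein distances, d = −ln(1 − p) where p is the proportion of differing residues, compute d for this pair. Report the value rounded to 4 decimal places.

0.4055

The sequences differ at positions 4 (V/S), 5 (P/D), 6 (Y/M), 10 (A/E), 13 (W/H), 15 (N/P), 24 (N/P), 26 (W/T), 28 (L/M), 30 (C/L), 33 (T/Y).
p = 11/33 = 0.333333.
d = −ln(1 − 0.333333) = −ln(0.666667) = 0.4055.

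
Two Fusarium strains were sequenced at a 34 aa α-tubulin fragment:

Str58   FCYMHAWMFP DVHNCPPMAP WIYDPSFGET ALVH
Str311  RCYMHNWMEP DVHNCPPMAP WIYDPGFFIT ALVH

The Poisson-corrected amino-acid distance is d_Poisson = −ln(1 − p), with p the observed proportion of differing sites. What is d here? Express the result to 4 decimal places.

The sequences differ at positions 1 (F/R), 6 (A/N), 9 (F/E), 26 (S/G), 28 (G/F), 29 (E/I).
p = 6/34 = 0.176471.
d = −ln(1 − 0.176471) = −ln(0.823529) = 0.1942.

0.1942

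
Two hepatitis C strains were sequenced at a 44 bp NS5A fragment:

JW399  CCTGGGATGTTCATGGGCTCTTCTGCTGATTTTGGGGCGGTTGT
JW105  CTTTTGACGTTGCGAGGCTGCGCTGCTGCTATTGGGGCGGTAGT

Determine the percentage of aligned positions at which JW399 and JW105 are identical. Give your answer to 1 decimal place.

68.2%

The sequences differ at positions 2 (C/T), 4 (G/T), 5 (G/T), 8 (T/C), 12 (C/G), 13 (A/C), 14 (T/G), 15 (G/A), 20 (C/G), 21 (T/C), 22 (T/G), 29 (A/C), 31 (T/A), 42 (T/A).
30 of the 44 sites match, so the percent identity is 30/44 × 100 = 68.2%.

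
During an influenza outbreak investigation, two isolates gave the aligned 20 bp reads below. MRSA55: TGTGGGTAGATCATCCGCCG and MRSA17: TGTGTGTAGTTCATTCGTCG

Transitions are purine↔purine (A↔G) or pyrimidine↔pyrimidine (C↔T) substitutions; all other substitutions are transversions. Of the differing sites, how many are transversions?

2

The sequences differ at positions 5 (G/T, transversion), 10 (A/T, transversion), 15 (C/T, transition), 18 (C/T, transition).
Of the 4 differences, 2 transitions and 2 transversions, so the answer is 2.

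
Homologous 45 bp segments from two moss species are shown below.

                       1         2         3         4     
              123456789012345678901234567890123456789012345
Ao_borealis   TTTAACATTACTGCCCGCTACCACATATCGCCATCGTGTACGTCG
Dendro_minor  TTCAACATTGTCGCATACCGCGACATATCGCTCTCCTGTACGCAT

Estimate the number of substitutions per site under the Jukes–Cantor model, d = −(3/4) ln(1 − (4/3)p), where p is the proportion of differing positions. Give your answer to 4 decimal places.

0.4819

Mismatches occur at site 3 (T/C), site 10 (A/G), site 11 (C/T), site 12 (T/C), site 15 (C/A), site 16 (C/T), site 17 (G/A), site 19 (T/C), site 20 (A/G), site 22 (C/G), site 32 (C/T), site 33 (A/C), site 36 (G/C), site 43 (T/C), site 44 (C/A), site 45 (G/T).
p = 16/45 = 0.355556.
d = −0.75 · ln(1 − (4/3)·0.355556) = −0.75 · ln(0.525925) = −0.75 · (-0.642597) = 0.4819.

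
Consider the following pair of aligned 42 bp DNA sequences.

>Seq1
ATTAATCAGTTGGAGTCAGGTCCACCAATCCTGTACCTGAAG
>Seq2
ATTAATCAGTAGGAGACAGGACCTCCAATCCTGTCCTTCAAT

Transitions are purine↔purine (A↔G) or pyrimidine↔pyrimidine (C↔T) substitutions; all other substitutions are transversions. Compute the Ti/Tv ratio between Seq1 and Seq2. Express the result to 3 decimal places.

0.143

Mismatches occur at site 11 (T→A, transversion), site 16 (T→A, transversion), site 21 (T→A, transversion), site 24 (A→T, transversion), site 35 (A→C, transversion), site 37 (C→T, transition), site 39 (G→C, transversion), site 42 (G→T, transversion).
Of the 8 differences, 1 transition and 7 transversions, so Ti/Tv = 1/7 = 0.143.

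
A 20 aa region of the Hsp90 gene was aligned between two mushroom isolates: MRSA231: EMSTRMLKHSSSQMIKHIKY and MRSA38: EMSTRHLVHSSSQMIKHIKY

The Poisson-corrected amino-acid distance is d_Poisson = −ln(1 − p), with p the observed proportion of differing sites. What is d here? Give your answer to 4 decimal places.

Differing sites — 6:M/H; 8:K/V.
p = 2/20 = 0.100000.
d = −ln(1 − 0.100000) = −ln(0.900000) = 0.1054.

0.1054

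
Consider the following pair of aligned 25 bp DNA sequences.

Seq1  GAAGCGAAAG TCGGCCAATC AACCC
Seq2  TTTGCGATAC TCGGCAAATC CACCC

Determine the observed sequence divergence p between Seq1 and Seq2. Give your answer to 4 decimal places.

Mismatches occur at site 1 (G/T), site 2 (A/T), site 3 (A/T), site 8 (A/T), site 10 (G/C), site 16 (C/A), site 21 (A/C).
There are 7 differences over 25 sites, so p = 7/25 = 0.2800.

0.2800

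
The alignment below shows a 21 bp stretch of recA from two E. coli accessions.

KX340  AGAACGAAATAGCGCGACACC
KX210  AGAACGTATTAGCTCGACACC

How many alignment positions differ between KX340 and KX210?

Differing sites — 7:A/T; 9:A/T; 14:G/T.
That gives 3 mismatches out of 21 aligned sites, so the Hamming distance is 3.

3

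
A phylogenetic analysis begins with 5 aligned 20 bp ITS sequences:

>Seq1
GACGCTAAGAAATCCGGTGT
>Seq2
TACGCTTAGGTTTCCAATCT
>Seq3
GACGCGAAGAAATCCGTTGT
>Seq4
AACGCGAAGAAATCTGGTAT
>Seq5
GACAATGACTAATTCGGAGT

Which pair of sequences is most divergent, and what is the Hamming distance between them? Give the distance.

13

Pairwise Hamming distances:
  Seq1 vs Seq2: 8
  Seq1 vs Seq3: 2
  Seq1 vs Seq4: 4
  Seq1 vs Seq5: 7
  Seq2 vs Seq3: 9
  Seq2 vs Seq4: 10
  Seq2 vs Seq5: 13
  Seq3 vs Seq4: 4
  Seq3 vs Seq5: 9
  Seq4 vs Seq5: 11
The largest is 13, between Seq2 and Seq5.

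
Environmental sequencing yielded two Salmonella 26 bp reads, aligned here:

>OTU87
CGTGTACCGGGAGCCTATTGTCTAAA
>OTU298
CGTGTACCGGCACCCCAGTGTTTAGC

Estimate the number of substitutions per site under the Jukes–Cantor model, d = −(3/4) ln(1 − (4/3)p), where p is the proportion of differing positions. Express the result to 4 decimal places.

Mismatches occur at site 11 (G→C), site 13 (G→C), site 16 (T→C), site 18 (T→G), site 22 (C→T), site 25 (A→G), site 26 (A→C).
p = 7/26 = 0.269231.
d = −0.75 · ln(1 − (4/3)·0.269231) = −0.75 · ln(0.641025) = −0.75 · (-0.444687) = 0.3335.

0.3335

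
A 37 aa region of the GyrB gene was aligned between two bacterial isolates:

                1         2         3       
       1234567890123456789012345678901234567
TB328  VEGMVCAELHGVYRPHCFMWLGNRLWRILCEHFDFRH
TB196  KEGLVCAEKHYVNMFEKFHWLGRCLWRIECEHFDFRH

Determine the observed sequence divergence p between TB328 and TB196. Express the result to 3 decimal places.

Differing sites — 1:V/K; 4:M/L; 9:L/K; 11:G/Y; 13:Y/N; 14:R/M; 15:P/F; 16:H/E; 17:C/K; 19:M/H; 23:N/R; 24:R/C; 29:L/E.
There are 13 differences over 37 sites, so p = 13/37 = 0.351.

0.351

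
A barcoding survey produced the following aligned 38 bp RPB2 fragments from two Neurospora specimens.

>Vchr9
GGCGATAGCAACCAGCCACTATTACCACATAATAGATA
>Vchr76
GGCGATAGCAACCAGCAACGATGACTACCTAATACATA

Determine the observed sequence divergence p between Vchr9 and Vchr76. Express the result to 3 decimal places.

Differing sites — 17:C/A; 20:T/G; 23:T/G; 26:C/T; 29:A/C; 35:G/C.
There are 6 differences over 38 sites, so p = 6/38 = 0.158.

0.158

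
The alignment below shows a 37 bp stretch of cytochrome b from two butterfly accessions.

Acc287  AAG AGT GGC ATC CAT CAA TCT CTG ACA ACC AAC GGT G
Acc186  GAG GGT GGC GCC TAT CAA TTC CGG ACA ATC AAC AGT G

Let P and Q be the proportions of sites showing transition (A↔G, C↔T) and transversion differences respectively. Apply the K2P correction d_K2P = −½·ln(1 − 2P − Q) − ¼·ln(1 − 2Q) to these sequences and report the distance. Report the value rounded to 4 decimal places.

Mismatches occur at site 1 (A↔G, transition), site 4 (A↔G, transition), site 10 (A↔G, transition), site 11 (T↔C, transition), site 13 (C↔T, transition), site 20 (C↔T, transition), site 21 (T↔C, transition), site 23 (T↔G, transversion), site 29 (C↔T, transition), site 34 (G↔A, transition).
Of the 10 differences, 9 transitions and 1 transversion over 37 sites: P = 9/37 = 0.243243, Q = 1/37 = 0.027027.
d = −0.5·ln(0.486487) − 0.25·ln(0.945946) = −0.5·(-0.720545) − 0.25·(-0.055570) = 0.3742.

0.3742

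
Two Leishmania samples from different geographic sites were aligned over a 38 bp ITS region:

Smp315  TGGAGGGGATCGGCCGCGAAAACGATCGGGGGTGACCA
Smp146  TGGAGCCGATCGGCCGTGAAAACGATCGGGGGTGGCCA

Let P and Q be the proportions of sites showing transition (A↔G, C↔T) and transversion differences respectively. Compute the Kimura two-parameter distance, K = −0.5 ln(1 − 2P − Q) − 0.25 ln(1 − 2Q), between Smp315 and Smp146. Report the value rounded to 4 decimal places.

0.1137

Differing sites — 6:G/C (Tv); 7:G/C (Tv); 17:C/T (Ti); 35:A/G (Ti).
Of the 4 differences, 2 transitions and 2 transversions over 38 sites: P = 2/38 = 0.052632, Q = 2/38 = 0.052632.
d = −0.5·ln(0.842104) − 0.25·ln(0.894736) = −0.5·(-0.171852) − 0.25·(-0.111227) = 0.1137.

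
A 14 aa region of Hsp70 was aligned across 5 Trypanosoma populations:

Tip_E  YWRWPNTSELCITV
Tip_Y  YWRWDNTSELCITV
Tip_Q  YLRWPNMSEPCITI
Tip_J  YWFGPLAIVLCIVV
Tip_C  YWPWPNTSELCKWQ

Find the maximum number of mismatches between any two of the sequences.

Pairwise Hamming distances:
  Tip_E vs Tip_Y: 1
  Tip_E vs Tip_Q: 4
  Tip_E vs Tip_J: 7
  Tip_E vs Tip_C: 4
  Tip_Y vs Tip_Q: 5
  Tip_Y vs Tip_J: 8
  Tip_Y vs Tip_C: 5
  Tip_Q vs Tip_J: 10
  Tip_Q vs Tip_C: 7
  Tip_J vs Tip_C: 9
The largest is 10, between Tip_Q and Tip_J.

10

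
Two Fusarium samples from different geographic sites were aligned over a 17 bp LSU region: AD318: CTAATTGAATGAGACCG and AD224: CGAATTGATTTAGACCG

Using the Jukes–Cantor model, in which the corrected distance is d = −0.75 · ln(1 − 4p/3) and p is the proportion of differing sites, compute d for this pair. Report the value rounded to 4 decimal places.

0.2012

The sequences differ at positions 2 (T/G), 9 (A/T), 11 (G/T).
p = 3/17 = 0.176471.
d = −0.75 · ln(1 − (4/3)·0.176471) = −0.75 · ln(0.764705) = −0.75 · (-0.268265) = 0.2012.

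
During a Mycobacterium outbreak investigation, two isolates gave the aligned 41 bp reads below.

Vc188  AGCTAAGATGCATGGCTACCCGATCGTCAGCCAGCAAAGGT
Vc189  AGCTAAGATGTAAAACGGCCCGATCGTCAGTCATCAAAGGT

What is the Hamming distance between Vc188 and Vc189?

The sequences differ at positions 11 (C/T), 13 (T/A), 14 (G/A), 15 (G/A), 17 (T/G), 18 (A/G), 31 (C/T), 34 (G/T).
That gives 8 mismatches out of 41 aligned sites, so the Hamming distance is 8.

8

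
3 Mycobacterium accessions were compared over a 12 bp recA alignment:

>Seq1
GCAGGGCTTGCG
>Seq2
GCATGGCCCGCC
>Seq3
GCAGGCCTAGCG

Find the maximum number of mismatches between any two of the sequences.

Pairwise Hamming distances:
  Seq1 vs Seq2: 4
  Seq1 vs Seq3: 2
  Seq2 vs Seq3: 5
The largest is 5, between Seq2 and Seq3.

5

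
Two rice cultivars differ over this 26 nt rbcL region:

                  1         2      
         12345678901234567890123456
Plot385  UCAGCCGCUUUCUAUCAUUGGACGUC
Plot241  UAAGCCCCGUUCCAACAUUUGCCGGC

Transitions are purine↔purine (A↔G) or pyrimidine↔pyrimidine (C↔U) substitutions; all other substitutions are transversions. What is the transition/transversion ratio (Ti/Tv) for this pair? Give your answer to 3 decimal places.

0.143

Mismatches occur at site 2 (C/A, transversion), site 7 (G/C, transversion), site 9 (U/G, transversion), site 13 (U/C, transition), site 15 (U/A, transversion), site 20 (G/U, transversion), site 22 (A/C, transversion), site 25 (U/G, transversion).
Of the 8 differences, 1 transition and 7 transversions, so Ti/Tv = 1/7 = 0.143.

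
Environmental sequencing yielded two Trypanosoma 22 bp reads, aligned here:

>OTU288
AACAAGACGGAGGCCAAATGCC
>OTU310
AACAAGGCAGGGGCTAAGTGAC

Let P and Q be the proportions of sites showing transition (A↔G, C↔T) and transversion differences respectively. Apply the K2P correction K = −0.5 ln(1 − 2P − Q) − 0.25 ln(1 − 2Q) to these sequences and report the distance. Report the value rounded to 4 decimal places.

Differing sites — 7:A/G (Ti); 9:G/A (Ti); 11:A/G (Ti); 15:C/T (Ti); 18:A/G (Ti); 21:C/A (Tv).
Of the 6 differences, 5 transitions and 1 transversion over 22 sites: P = 5/22 = 0.227273, Q = 1/22 = 0.045455.
d = −0.5·ln(0.499999) − 0.25·ln(0.909090) = −0.5·(-0.693149) − 0.25·(-0.095311) = 0.3704.

0.3704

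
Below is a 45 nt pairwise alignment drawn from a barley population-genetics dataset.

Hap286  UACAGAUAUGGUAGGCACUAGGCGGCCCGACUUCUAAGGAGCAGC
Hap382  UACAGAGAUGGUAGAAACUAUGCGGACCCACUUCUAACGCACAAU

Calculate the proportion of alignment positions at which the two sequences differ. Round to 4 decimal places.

Mismatches occur at site 7 (U→G), site 15 (G→A), site 16 (C→A), site 21 (G→U), site 26 (C→A), site 29 (G→C), site 38 (G→C), site 40 (A→C), site 41 (G→A), site 44 (G→A), site 45 (C→U).
There are 11 differences over 45 sites, so p = 11/45 = 0.2444.

0.2444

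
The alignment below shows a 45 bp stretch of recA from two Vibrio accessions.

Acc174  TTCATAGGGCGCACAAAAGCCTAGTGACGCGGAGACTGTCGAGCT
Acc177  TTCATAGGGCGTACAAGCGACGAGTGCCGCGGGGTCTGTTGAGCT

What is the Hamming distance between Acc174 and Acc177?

Mismatches occur at site 12 (C→T), site 17 (A→G), site 18 (A→C), site 20 (C→A), site 22 (T→G), site 27 (A→C), site 33 (A→G), site 35 (A→T), site 40 (C→T).
That gives 9 mismatches out of 45 aligned sites, so the Hamming distance is 9.

9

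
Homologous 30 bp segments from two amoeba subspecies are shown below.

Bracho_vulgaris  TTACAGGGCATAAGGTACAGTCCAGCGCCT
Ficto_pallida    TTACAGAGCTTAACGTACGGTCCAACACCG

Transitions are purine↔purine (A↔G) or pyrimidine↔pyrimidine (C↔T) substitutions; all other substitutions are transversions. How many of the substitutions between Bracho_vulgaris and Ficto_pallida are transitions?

Mismatches occur at site 7 (G→A, transition), site 10 (A→T, transversion), site 14 (G→C, transversion), site 19 (A→G, transition), site 25 (G→A, transition), site 27 (G→A, transition), site 30 (T→G, transversion).
Of the 7 differences, 4 transitions and 3 transversions, so the answer is 4.

4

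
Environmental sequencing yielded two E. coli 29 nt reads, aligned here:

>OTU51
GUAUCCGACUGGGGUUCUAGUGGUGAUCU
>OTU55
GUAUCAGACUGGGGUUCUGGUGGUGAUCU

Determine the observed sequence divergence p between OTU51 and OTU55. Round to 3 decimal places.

Differing sites — 6:C/A; 19:A/G.
There are 2 differences over 29 sites, so p = 2/29 = 0.069.

0.069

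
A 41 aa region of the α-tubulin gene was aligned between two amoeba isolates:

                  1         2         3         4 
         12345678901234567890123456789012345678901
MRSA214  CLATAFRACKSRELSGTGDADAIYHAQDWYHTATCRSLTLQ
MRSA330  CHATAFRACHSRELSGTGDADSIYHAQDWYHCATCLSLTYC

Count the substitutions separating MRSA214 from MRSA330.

7

The sequences differ at positions 2 (L/H), 10 (K/H), 22 (A/S), 32 (T/C), 36 (R/L), 40 (L/Y), 41 (Q/C).
That gives 7 mismatches out of 41 aligned sites, so the Hamming distance is 7.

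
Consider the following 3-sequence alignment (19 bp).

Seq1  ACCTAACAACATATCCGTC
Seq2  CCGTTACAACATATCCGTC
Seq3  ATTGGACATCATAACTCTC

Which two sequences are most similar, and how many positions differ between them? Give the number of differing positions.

Pairwise Hamming distances:
  Seq1 vs Seq2: 3
  Seq1 vs Seq3: 8
  Seq2 vs Seq3: 9
The smallest is 3, between Seq1 and Seq2.

3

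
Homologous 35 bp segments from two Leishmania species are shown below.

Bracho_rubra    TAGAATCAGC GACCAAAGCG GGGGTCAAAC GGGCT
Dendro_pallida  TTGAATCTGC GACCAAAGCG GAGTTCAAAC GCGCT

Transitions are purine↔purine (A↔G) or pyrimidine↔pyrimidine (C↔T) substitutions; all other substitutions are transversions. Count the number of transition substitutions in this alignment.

1

Differing sites — 2:A/T (Tv); 8:A/T (Tv); 22:G/A (Ti); 24:G/T (Tv); 32:G/C (Tv).
Of the 5 differences, 1 transition and 4 transversions, so the answer is 1.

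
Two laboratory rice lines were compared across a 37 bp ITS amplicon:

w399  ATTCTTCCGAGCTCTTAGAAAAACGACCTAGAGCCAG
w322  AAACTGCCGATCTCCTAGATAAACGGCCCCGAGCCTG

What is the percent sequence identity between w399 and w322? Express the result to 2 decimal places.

72.97%

The sequences differ at positions 2 (T/A), 3 (T/A), 6 (T/G), 11 (G/T), 15 (T/C), 20 (A/T), 26 (A/G), 29 (T/C), 30 (A/C), 36 (A/T).
27 of the 37 sites match, so the percent identity is 27/37 × 100 = 72.97%.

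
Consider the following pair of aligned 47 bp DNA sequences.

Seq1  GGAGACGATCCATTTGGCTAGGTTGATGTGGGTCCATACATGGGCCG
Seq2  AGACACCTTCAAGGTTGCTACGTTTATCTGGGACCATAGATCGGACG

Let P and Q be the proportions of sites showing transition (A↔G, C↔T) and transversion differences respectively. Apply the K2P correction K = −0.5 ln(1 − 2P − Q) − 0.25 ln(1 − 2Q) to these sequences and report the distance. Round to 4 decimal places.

0.4345

The sequences differ at positions 1 (G/A, transition), 4 (G/C, transversion), 7 (G/C, transversion), 8 (A/T, transversion), 11 (C/A, transversion), 13 (T/G, transversion), 14 (T/G, transversion), 16 (G/T, transversion), 21 (G/C, transversion), 25 (G/T, transversion), 28 (G/C, transversion), 33 (T/A, transversion), 39 (C/G, transversion), 42 (G/C, transversion), 45 (C/A, transversion).
Of the 15 differences, 1 transition and 14 transversions over 47 sites: P = 1/47 = 0.021277, Q = 14/47 = 0.297872.
d = −0.5·ln(0.659574) − 0.25·ln(0.404256) = −0.5·(-0.416161) − 0.25·(-0.905707) = 0.4345.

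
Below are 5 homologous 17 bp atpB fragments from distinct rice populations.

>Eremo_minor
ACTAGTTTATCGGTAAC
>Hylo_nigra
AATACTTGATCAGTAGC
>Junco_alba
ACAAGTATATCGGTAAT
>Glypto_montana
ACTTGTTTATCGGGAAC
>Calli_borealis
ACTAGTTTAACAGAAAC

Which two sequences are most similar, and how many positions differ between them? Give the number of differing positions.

2

Pairwise Hamming distances:
  Eremo_minor vs Hylo_nigra: 5
  Eremo_minor vs Junco_alba: 3
  Eremo_minor vs Glypto_montana: 2
  Eremo_minor vs Calli_borealis: 3
  Hylo_nigra vs Junco_alba: 8
  Hylo_nigra vs Glypto_montana: 7
  Hylo_nigra vs Calli_borealis: 6
  Junco_alba vs Glypto_montana: 5
  Junco_alba vs Calli_borealis: 6
  Glypto_montana vs Calli_borealis: 4
The smallest is 2, between Eremo_minor and Glypto_montana.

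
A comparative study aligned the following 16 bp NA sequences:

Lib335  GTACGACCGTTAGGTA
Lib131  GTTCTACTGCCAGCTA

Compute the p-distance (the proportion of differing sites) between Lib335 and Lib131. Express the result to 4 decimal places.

0.3750

Mismatches occur at site 3 (A↔T), site 5 (G↔T), site 8 (C↔T), site 10 (T↔C), site 11 (T↔C), site 14 (G↔C).
There are 6 differences over 16 sites, so p = 6/16 = 0.3750.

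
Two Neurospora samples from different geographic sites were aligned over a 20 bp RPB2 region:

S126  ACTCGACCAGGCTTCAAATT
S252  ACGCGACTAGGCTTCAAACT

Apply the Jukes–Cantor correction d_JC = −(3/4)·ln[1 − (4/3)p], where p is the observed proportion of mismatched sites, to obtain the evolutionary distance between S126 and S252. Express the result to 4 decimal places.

Mismatches occur at site 3 (T/G), site 8 (C/T), site 19 (T/C).
p = 3/20 = 0.150000.
d = −0.75 · ln(1 − (4/3)·0.150000) = −0.75 · ln(0.800000) = −0.75 · (-0.223144) = 0.1674.

0.1674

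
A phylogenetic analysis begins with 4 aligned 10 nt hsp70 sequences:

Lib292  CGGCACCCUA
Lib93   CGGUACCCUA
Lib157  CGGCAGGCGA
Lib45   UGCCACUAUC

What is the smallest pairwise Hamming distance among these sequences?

1

Pairwise Hamming distances:
  Lib292 vs Lib93: 1
  Lib292 vs Lib157: 3
  Lib292 vs Lib45: 5
  Lib93 vs Lib157: 4
  Lib93 vs Lib45: 6
  Lib157 vs Lib45: 7
The smallest is 1, between Lib292 and Lib93.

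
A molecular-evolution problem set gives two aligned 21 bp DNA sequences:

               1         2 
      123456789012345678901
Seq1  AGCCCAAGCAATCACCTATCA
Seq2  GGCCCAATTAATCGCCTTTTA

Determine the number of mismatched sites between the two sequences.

6

Differing sites — 1:A/G; 8:G/T; 9:C/T; 14:A/G; 18:A/T; 20:C/T.
That gives 6 mismatches out of 21 aligned sites, so the Hamming distance is 6.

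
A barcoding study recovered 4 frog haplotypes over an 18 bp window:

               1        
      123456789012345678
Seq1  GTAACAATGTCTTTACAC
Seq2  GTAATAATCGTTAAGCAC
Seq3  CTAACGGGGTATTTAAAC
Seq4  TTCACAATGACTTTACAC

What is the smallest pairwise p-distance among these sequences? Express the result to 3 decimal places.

0.167

Pairwise Hamming distances:
  Seq1 vs Seq2: 7
  Seq1 vs Seq3: 6
  Seq1 vs Seq4: 3
  Seq2 vs Seq3: 12
  Seq2 vs Seq4: 9
  Seq3 vs Seq4: 8
The smallest is 3 mismatches, between Seq1 and Seq4; p = 3/18 = 0.167.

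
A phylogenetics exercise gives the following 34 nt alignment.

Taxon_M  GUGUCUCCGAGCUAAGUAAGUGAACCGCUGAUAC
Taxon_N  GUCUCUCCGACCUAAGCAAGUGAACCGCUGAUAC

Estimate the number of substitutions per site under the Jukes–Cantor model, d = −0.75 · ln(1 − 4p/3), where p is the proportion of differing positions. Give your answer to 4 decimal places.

0.0939

The sequences differ at positions 3 (G/C), 11 (G/C), 17 (U/C).
p = 3/34 = 0.088235.
d = −0.75 · ln(1 − (4/3)·0.088235) = −0.75 · ln(0.882353) = −0.75 · (-0.125163) = 0.0939.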